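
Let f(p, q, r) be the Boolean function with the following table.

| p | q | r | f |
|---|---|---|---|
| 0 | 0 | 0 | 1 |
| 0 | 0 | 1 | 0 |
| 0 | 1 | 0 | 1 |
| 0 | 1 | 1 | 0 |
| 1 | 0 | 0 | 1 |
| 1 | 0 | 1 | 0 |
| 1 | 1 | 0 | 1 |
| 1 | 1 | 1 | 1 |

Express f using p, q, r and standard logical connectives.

The 0-rows are (0,0,1), (0,1,1), (1,0,1). Take each as a conjunction (¬p·¬q·r, ¬p·q·r, p·¬q·r), form their disjunction, and complement — that gives a formula that is 1 everywhere f is.

f(p, q, r) = ~((((~p & ~q) & r) | ((~p & q) & r)) | ((p & ~q) & r))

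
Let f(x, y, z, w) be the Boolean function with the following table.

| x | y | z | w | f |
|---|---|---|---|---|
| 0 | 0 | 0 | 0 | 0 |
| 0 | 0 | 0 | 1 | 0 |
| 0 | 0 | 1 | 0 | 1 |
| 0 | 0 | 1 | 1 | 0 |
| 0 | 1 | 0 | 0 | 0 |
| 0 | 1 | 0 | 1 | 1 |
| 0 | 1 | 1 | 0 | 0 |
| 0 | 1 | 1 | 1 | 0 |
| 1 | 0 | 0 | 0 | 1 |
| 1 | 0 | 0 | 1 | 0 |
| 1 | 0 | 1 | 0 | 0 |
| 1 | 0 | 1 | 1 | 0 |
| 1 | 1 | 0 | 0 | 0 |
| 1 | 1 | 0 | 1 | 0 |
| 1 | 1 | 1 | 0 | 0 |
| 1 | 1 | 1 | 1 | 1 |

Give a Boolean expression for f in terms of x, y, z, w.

f(x, y, z, w) = (((((x' · y') · z) · w') + (((x' · y) · z') · w)) + (((x · y') · z') · w')) + (((x · y) · z) · w)

The 1-rows are (0,0,1,0), (0,1,0,1), (1,0,0,0), (1,1,1,1). Each contributes one minterm — ¬x·¬y·z·¬w; ¬x·y·¬z·w; x·¬y·¬z·¬w; x·y·z·w — and their disjunction is a sum-of-products form of f.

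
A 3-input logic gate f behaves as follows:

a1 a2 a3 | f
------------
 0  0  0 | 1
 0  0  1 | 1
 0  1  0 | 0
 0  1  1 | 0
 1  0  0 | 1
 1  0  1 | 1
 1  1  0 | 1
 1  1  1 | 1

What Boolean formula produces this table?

f(a1, a2, a3) = (((a1' · a2) · a3') + ((a1' · a2) · a3))'

There are just 2 zero rows: (0,1,0), (0,1,1). Their minterms are ¬a1·a2·¬a3, ¬a1·a2·a3; the OR of those covers precisely the 0-outputs, and negating it yields f.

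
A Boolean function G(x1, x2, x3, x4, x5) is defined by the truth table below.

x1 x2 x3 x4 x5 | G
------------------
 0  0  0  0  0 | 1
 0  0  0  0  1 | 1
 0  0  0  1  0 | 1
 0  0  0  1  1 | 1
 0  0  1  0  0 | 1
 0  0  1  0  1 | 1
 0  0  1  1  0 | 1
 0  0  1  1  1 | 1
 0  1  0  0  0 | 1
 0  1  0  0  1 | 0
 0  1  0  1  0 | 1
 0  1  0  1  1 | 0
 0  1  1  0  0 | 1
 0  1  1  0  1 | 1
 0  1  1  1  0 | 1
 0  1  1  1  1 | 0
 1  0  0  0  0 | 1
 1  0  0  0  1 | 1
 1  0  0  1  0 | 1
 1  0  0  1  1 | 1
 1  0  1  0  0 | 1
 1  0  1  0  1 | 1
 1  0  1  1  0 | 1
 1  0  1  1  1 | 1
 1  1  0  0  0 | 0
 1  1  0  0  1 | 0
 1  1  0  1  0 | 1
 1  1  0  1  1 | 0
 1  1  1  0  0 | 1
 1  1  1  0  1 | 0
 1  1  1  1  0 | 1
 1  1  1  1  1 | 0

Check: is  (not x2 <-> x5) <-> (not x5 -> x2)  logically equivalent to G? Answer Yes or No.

No

Check the formula against G row by row:
  x1=0, x2=0, x3=0, x4=0, x5=0: formula gives 1, G = 1 ✓
  x1=0, x2=0, x3=0, x4=0, x5=1: formula gives 1, G = 1 ✓
  x1=0, x2=0, x3=0, x4=1, x5=0: formula gives 1, G = 1 ✓
  x1=0, x2=0, x3=0, x4=1, x5=1: formula gives 1, G = 1 ✓
  …
  x1=0, x2=1, x3=1, x4=0, x5=1: formula gives 0, but G = 1 ✗
Since they disagree at (0,1,1,0,1), the expression is not a correct formula for G.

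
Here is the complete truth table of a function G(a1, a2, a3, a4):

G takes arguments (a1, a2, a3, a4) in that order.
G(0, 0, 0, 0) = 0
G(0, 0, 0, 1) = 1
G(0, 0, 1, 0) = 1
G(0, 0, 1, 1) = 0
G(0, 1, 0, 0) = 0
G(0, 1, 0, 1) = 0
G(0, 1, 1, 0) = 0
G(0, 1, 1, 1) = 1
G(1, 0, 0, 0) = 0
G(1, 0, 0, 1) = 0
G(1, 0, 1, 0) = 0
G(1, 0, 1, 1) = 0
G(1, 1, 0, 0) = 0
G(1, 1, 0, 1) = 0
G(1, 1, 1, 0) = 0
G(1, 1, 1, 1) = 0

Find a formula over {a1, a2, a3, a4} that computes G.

G=1 on 3 inputs: (0,0,0,1), (0,0,1,0), (0,1,1,1). Reading each as a conjunction of literals (¬a1·¬a2·¬a3·a4, ¬a1·¬a2·a3·¬a4, ¬a1·a2·a3·a4) and taking the OR gives the canonical DNF.

G(a1, a2, a3, a4) = ((((~a1 & ~a2) & ~a3) & a4) | (((~a1 & ~a2) & a3) & ~a4)) | (((~a1 & a2) & a3) & a4)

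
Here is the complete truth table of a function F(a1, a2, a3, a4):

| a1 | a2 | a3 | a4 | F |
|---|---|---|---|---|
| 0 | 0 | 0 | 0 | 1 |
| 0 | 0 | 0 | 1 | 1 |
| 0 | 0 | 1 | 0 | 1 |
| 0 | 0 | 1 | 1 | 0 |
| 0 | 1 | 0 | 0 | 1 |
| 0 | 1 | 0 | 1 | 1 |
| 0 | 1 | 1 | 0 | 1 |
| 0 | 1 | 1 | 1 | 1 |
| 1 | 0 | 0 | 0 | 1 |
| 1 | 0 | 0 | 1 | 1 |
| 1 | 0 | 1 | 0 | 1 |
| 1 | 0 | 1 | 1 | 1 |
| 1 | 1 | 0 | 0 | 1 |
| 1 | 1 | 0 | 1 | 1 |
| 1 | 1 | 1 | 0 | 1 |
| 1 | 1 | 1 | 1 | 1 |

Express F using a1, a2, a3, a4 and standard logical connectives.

F(a1, a2, a3, a4) = ~(((~a1 & ~a2) & a3) & a4)

F is 0 on exactly one input, (0,0,1,1), whose minterm is ¬a1·¬a2·a3·a4. So F is the negation of that single conjunction.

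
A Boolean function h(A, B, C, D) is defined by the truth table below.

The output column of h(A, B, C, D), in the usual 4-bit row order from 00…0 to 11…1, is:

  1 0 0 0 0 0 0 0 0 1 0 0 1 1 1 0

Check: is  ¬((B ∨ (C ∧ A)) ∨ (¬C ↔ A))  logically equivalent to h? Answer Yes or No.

Check the formula against h row by row:
  A=0, B=0, C=0, D=0: formula gives 1, h = 1 ✓
  A=0, B=0, C=0, D=1: formula gives 1, but h = 0 ✗
Row (0,0,0,1) is a counterexample, so the formula is not equivalent to h.

No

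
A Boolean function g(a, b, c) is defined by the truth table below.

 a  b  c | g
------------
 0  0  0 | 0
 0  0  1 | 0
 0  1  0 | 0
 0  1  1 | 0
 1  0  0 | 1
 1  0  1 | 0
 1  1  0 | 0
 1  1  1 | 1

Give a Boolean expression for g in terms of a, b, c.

The 1-rows are (1,0,0), (1,1,1). Each contributes one minterm — a·¬b·¬c; a·b·c — and their disjunction is a sum-of-products form of g.

g(a, b, c) = ((a and not b) and not c) or ((a and b) and c)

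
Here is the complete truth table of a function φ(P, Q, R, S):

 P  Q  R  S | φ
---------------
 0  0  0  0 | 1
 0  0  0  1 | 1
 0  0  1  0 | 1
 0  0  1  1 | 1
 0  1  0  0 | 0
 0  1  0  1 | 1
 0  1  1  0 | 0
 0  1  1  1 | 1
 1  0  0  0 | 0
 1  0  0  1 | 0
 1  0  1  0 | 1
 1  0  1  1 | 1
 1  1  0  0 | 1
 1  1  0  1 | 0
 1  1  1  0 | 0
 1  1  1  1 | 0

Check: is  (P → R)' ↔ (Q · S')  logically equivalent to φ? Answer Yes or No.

No

Test each input against both φ and the formula:
  P=0, Q=0, R=0, S=0: formula gives 1, φ = 1 ✓
  P=0, Q=0, R=0, S=1: formula gives 1, φ = 1 ✓
  P=0, Q=0, R=1, S=0: formula gives 1, φ = 1 ✓
  P=0, Q=0, R=1, S=1: formula gives 1, φ = 1 ✓
  …
  P=1, Q=1, R=1, S=1: formula gives 1, but φ = 0 ✗
Since they disagree at (1,1,1,1), the expression is not a correct formula for φ.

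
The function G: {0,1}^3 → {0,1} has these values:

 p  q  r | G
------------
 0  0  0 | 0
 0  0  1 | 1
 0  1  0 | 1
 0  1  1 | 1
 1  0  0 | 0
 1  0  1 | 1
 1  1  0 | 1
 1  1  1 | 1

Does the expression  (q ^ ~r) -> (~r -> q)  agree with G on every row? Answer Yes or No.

Yes

Test each input against both G and the formula:
  p=0, q=0, r=0: formula gives 0, G = 0 ✓
  p=0, q=0, r=1: formula gives 1, G = 1 ✓
  p=0, q=1, r=0: formula gives 1, G = 1 ✓
  p=0, q=1, r=1: formula gives 1, G = 1 ✓
  p=1, q=0, r=0: formula gives 0, G = 0 ✓
  … (the remaining 3 rows also agree.)
All 8 rows match — the expression computes G exactly.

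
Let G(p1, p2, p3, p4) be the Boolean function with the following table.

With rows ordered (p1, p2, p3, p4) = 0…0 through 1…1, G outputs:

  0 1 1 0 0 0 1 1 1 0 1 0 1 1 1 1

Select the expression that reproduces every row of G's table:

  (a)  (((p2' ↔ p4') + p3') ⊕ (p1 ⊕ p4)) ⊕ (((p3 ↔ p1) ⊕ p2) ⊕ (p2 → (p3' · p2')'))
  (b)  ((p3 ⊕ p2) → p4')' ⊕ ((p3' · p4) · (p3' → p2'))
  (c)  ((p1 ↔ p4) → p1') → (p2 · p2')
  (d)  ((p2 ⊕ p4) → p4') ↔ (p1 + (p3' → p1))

d

(a): at (0,0,0,0) it gives 1, but G = 0 — eliminated.
(b): at (0,0,1,0) it gives 0, but G = 1 — eliminated.
(c): at (0,0,0,1) it gives 0, but G = 1 — eliminated.
That leaves (d). Evaluating it on every row reproduces the table of G exactly.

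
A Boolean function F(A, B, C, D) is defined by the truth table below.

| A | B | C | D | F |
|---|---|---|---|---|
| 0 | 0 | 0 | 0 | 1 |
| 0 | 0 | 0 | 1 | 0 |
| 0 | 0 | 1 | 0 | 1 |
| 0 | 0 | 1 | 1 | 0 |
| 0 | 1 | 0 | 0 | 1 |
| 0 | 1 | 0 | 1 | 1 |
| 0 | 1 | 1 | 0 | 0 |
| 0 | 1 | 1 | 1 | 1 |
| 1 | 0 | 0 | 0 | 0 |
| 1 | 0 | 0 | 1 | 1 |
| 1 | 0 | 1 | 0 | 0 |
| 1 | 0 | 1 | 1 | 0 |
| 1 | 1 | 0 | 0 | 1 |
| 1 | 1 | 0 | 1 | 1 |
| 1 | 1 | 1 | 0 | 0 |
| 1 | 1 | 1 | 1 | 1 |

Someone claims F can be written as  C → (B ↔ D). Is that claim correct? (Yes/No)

Test each input against both F and the formula:
  A=0, B=0, C=0, D=0: formula gives 1, F = 1 ✓
  A=0, B=0, C=0, D=1: formula gives 1, but F = 0 ✗
Row (0,0,0,1) is a counterexample, so the formula is not equivalent to F.

No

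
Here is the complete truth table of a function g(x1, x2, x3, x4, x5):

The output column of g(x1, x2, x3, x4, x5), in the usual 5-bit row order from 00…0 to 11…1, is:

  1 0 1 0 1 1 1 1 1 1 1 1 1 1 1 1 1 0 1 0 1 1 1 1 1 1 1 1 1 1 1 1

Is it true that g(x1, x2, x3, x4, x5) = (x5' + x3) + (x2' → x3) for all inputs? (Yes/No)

Check the formula against g row by row:
  x1=0, x2=0, x3=0, x4=0, x5=0: formula gives 1, g = 1 ✓
  x1=0, x2=0, x3=0, x4=0, x5=1: formula gives 0, g = 0 ✓
  x1=0, x2=0, x3=0, x4=1, x5=0: formula gives 1, g = 1 ✓
  x1=0, x2=0, x3=0, x4=1, x5=1: formula gives 0, g = 0 ✓
  … (the remaining 28 rows also agree.)
All 32 rows match — the expression computes g exactly.

Yes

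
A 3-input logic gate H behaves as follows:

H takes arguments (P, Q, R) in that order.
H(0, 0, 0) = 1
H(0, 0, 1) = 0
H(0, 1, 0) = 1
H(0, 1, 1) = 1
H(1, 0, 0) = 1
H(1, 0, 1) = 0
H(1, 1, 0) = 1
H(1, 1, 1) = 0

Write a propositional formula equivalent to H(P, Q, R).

H(P, Q, R) = ¬((((¬P ∧ ¬Q) ∧ R) ∨ ((P ∧ ¬Q) ∧ R)) ∨ ((P ∧ Q) ∧ R))

There are just 3 zero rows: (0,0,1), (1,0,1), (1,1,1). Their minterms are ¬P·¬Q·R, P·¬Q·R, P·Q·R; the OR of those covers precisely the 0-outputs, and negating it yields H.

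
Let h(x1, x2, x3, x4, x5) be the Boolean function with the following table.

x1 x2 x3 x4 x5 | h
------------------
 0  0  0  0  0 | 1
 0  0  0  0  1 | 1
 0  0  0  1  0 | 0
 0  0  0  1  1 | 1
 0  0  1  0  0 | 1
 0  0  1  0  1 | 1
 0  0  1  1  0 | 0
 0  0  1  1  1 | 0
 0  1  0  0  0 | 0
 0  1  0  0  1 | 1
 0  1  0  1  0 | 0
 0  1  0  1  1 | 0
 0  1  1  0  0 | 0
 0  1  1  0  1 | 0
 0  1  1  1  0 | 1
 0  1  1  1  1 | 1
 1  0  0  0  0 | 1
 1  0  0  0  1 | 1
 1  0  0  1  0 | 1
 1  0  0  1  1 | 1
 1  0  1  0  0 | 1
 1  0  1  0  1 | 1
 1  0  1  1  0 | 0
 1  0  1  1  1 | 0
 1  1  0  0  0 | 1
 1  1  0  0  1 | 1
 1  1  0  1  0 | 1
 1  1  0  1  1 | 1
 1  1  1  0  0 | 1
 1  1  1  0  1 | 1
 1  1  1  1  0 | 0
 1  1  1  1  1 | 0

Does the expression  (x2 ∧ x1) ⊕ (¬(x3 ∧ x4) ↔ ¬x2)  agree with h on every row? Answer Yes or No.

No

Check the formula against h row by row:
  x1=0, x2=0, x3=0, x4=0, x5=0: formula gives 1, h = 1 ✓
  x1=0, x2=0, x3=0, x4=0, x5=1: formula gives 1, h = 1 ✓
  x1=0, x2=0, x3=0, x4=1, x5=0: formula gives 1, but h = 0 ✗
Since they disagree at (0,0,0,1,0), the expression is not a correct formula for h.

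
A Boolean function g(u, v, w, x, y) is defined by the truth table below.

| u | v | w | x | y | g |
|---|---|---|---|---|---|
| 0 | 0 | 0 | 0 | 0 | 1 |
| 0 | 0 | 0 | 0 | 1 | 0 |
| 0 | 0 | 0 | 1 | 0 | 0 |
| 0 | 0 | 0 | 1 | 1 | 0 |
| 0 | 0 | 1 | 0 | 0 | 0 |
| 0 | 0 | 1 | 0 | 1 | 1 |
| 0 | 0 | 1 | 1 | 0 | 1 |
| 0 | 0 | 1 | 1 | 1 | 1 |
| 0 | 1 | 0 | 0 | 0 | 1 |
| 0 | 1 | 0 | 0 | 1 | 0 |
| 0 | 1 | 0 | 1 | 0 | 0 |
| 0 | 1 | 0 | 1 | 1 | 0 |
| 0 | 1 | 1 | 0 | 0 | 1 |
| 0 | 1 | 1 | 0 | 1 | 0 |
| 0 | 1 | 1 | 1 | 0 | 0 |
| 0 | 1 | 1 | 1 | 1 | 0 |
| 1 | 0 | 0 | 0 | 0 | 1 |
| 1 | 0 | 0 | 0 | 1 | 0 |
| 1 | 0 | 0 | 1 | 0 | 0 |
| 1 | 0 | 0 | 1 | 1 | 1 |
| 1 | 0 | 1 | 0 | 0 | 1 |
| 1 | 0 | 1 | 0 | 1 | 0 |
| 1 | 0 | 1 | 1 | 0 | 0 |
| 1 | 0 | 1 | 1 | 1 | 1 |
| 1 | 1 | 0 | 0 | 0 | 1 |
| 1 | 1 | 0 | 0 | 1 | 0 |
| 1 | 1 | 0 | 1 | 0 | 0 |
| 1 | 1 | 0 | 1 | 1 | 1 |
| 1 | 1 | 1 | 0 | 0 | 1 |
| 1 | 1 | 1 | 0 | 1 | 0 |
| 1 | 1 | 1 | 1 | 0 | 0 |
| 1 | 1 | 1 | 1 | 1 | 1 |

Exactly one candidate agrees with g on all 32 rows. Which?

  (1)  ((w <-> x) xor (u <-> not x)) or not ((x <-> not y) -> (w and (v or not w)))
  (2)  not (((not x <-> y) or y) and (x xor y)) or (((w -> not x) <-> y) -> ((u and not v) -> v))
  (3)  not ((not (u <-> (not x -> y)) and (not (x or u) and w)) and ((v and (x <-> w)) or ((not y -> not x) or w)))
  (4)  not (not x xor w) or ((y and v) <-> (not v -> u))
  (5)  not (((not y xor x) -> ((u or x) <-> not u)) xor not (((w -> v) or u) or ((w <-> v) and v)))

(1) disagrees with g on (0,0,0,0,1) (formula → 1, table → 0); rule it out.
(2) disagrees with g on (0,0,0,0,1) (formula → 1, table → 0); rule it out.
(3) disagrees with g on (0,0,0,0,1) (formula → 1, table → 0); rule it out.
(4) disagrees with g on (0,0,0,0,1) (formula → 1, table → 0); rule it out.
That leaves (5). Evaluating it on every row reproduces the table of g exactly.

5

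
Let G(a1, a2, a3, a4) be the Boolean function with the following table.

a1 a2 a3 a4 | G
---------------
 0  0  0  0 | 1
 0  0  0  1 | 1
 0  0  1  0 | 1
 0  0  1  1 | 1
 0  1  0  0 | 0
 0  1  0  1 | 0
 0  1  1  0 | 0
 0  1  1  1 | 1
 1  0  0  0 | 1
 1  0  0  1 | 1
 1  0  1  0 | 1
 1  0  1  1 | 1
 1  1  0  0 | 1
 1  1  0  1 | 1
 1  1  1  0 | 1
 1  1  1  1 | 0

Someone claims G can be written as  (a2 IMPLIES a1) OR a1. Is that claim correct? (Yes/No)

No

Test each input against both G and the formula:
  a1=0, a2=0, a3=0, a4=0: formula gives 1, G = 1 ✓
  a1=0, a2=0, a3=0, a4=1: formula gives 1, G = 1 ✓
  a1=0, a2=0, a3=1, a4=0: formula gives 1, G = 1 ✓
  a1=0, a2=0, a3=1, a4=1: formula gives 1, G = 1 ✓
  …
  a1=0, a2=1, a3=1, a4=1: formula gives 0, but G = 1 ✗
Since they disagree at (0,1,1,1), the expression is not a correct formula for G.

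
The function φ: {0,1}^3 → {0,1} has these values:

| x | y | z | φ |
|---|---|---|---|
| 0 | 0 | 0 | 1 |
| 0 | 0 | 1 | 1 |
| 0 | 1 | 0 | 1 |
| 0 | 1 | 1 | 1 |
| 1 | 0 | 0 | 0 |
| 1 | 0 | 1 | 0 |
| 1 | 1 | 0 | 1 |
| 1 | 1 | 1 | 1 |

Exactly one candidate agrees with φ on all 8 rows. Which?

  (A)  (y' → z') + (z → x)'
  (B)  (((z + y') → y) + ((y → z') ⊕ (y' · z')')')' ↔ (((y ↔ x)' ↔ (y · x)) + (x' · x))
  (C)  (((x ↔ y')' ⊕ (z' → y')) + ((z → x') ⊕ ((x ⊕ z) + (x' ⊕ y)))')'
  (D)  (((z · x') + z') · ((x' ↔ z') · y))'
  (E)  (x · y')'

E

(A) fails at (1,0,0): the formula yields 1, φ is 0.
(B) fails at (0,0,1): the formula yields 0, φ is 1.
(C) fails at (0,0,0): the formula yields 0, φ is 1.
(D) fails at (0,1,0): the formula yields 0, φ is 1.
That leaves (E). Evaluating it on every row reproduces the table of φ exactly.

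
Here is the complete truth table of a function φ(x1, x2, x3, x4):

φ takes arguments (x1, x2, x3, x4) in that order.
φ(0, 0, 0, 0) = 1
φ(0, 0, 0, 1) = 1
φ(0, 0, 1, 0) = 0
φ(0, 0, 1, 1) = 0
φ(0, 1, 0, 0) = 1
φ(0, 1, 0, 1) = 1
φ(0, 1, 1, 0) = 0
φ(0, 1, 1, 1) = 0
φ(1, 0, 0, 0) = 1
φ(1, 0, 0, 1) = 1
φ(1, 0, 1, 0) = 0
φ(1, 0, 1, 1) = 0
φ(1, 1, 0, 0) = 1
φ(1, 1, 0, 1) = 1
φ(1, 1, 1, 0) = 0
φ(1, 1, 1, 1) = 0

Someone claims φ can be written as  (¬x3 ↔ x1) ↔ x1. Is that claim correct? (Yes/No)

Evaluate (¬x3 ↔ x1) ↔ x1 on each row and compare to φ:
  x1=0, x2=0, x3=0, x4=0: formula gives 1, φ = 1 ✓
  x1=0, x2=0, x3=0, x4=1: formula gives 1, φ = 1 ✓
  x1=0, x2=0, x3=1, x4=0: formula gives 0, φ = 0 ✓
  x1=0, x2=0, x3=1, x4=1: formula gives 0, φ = 0 ✓
  …and likewise for the remaining 12 rows.
Every row agrees, so the formula is equivalent.

Yes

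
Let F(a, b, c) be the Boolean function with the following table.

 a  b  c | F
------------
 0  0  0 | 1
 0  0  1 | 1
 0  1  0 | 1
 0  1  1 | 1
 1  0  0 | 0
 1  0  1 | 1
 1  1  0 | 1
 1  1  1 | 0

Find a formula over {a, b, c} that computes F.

F(a, b, c) = (((a · b') · c') + ((a · b) · c))'

There are just 2 zero rows: (1,0,0), (1,1,1). Their minterms are a·¬b·¬c, a·b·c; the OR of those covers precisely the 0-outputs, and negating it yields F.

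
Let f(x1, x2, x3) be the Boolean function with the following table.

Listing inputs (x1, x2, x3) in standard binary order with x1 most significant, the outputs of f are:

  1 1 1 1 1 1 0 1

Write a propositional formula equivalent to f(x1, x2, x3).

f is 0 on exactly one input, (1,1,0), whose minterm is x1·x2·¬x3. So f is the negation of that single conjunction.

f(x1, x2, x3) = ((x1 · x2) · x3')'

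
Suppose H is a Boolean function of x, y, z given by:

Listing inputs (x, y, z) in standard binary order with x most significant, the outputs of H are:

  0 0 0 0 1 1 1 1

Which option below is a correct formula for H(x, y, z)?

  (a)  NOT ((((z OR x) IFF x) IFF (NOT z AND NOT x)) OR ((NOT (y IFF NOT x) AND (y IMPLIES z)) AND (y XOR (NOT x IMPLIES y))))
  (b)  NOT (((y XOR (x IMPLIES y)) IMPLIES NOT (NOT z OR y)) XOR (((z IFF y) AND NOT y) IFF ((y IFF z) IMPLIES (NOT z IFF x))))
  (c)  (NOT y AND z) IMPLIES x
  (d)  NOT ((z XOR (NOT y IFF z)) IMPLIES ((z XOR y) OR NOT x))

a

(b) disagrees with H on (0,0,0) (formula → 1, table → 0); rule it out.
(c) disagrees with H on (0,0,0) (formula → 1, table → 0); rule it out.
(d) disagrees with H on (1,0,0) (formula → 0, table → 1); rule it out.
(a) is the remaining candidate, and it agrees with H on all 8 inputs.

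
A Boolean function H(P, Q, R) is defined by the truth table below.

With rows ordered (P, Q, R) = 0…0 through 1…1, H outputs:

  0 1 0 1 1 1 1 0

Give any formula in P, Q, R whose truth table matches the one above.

There are just 3 zero rows: (0,0,0), (0,1,0), (1,1,1). Their minterms are ¬P·¬Q·¬R, ¬P·Q·¬R, P·Q·R; the OR of those covers precisely the 0-outputs, and negating it yields H.

H(P, Q, R) = ¬((((¬P ∧ ¬Q) ∧ ¬R) ∨ ((¬P ∧ Q) ∧ ¬R)) ∨ ((P ∧ Q) ∧ R))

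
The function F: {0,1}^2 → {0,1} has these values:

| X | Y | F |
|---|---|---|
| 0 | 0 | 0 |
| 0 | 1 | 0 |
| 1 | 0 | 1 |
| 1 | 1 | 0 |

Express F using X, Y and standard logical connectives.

1 only at (1,0): X AND NOT Y.

F(X, Y) = X ∧ ¬Y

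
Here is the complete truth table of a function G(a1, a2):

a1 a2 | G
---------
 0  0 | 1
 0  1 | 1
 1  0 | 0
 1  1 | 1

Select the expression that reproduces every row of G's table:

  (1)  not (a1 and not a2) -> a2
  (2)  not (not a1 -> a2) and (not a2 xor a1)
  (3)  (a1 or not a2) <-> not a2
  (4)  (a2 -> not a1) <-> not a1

4

(1) disagrees with G on (0,0) (formula → 0, table → 1); rule it out.
(2) disagrees with G on (0,1) (formula → 0, table → 1); rule it out.
(3) disagrees with G on (1,0) (formula → 1, table → 0); rule it out.
(4) is the remaining candidate, and it agrees with G on all 4 inputs.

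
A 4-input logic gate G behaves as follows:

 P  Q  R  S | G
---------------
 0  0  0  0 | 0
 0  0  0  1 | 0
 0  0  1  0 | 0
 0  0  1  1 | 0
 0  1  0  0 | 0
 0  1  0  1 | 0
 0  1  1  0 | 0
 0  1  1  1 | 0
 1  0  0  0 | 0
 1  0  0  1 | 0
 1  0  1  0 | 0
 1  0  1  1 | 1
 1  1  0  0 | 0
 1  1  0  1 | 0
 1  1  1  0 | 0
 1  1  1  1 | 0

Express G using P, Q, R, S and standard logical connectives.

G is 1 on exactly one input, (1,0,1,1), whose minterm is P·¬Q·R·S. So G is just that conjunction.

G(P, Q, R, S) = ((P AND NOT Q) AND R) AND S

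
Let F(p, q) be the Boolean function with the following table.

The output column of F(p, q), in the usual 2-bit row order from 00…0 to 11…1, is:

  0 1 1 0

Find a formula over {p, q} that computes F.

The output is 1 exactly when an odd number of inputs are 1 — the 2-way XOR (parity).

F(p, q) = p ⊕ q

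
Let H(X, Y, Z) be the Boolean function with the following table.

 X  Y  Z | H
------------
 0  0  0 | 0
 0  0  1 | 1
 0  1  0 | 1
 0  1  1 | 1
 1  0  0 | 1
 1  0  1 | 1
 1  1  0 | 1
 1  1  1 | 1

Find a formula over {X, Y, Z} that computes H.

The output is 1 whenever at least one input is 1 — the OR of all inputs.

H(X, Y, Z) = (X OR Y) OR Z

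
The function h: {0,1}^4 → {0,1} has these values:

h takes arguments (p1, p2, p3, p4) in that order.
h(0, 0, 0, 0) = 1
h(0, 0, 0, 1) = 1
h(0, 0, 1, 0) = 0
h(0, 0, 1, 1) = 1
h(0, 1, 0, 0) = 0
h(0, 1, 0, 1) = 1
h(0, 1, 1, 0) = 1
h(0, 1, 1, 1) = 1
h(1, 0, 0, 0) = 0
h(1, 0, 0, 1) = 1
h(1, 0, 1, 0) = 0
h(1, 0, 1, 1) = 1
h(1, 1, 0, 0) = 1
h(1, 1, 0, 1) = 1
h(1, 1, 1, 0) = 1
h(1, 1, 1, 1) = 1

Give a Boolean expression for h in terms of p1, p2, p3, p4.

The 0-rows are (0,0,1,0), (0,1,0,0), (1,0,0,0), (1,0,1,0). Take each as a conjunction (¬p1·¬p2·p3·¬p4, ¬p1·p2·¬p3·¬p4, p1·¬p2·¬p3·¬p4, p1·¬p2·p3·¬p4), form their disjunction, and complement — that gives a formula that is 1 everywhere h is.

h(p1, p2, p3, p4) = ((((((p1' · p2') · p3) · p4') + (((p1' · p2) · p3') · p4')) + (((p1 · p2') · p3') · p4')) + (((p1 · p2') · p3) · p4'))'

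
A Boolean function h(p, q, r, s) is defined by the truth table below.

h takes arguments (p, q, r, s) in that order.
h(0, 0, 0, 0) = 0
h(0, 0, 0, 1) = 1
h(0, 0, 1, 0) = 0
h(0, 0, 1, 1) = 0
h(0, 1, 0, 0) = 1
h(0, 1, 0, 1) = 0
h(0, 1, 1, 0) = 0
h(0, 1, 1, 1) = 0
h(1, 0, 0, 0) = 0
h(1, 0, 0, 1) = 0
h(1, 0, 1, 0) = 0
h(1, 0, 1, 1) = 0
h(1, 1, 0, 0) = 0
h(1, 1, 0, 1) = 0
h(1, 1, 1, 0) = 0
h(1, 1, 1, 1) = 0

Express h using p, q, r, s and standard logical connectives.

h(p, q, r, s) = (((~p & ~q) & ~r) & s) | (((~p & q) & ~r) & ~s)

Collect the rows where h=1 — (0,0,0,1), (0,1,0,0) — and write one minterm per row: ¬p·¬q·¬r·s, ¬p·q·¬r·¬s. Their union (logical OR) reproduces the table exactly.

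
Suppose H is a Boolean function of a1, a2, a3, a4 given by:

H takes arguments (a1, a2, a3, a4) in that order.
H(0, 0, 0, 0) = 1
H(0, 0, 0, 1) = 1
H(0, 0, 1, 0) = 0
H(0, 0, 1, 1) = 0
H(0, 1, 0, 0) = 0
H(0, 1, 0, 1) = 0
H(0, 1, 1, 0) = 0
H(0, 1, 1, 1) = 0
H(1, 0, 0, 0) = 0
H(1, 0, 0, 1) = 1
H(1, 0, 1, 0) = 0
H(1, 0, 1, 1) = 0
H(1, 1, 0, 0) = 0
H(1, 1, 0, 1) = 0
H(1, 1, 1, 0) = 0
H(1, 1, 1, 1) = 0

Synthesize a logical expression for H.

The 1-rows are (0,0,0,0), (0,0,0,1), (1,0,0,1). Each contributes one minterm — ¬a1·¬a2·¬a3·¬a4; ¬a1·¬a2·¬a3·a4; a1·¬a2·¬a3·a4 — and their disjunction is a sum-of-products form of H.

H(a1, a2, a3, a4) = ((((~a1 & ~a2) & ~a3) & ~a4) | (((~a1 & ~a2) & ~a3) & a4)) | (((a1 & ~a2) & ~a3) & a4)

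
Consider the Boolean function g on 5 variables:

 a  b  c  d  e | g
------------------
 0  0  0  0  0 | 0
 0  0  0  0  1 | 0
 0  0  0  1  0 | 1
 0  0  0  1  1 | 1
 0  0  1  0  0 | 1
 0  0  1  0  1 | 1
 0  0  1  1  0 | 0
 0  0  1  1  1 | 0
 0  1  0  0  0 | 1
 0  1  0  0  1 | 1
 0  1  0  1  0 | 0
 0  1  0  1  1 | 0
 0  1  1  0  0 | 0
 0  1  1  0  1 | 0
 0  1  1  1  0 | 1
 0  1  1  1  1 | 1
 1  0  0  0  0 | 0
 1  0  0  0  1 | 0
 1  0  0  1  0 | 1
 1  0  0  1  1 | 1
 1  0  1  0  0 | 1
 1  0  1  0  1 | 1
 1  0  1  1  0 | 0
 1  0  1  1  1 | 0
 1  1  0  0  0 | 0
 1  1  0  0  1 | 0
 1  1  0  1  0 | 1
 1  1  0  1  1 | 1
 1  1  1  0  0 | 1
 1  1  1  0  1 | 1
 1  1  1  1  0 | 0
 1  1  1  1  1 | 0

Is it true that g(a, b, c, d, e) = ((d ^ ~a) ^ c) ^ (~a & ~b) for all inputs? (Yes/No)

Yes

Evaluate ((d ^ ~a) ^ c) ^ (~a & ~b) on each row and compare to g:
  a=0, b=0, c=0, d=0, e=0: formula gives 0, g = 0 ✓
  a=0, b=0, c=0, d=0, e=1: formula gives 0, g = 0 ✓
  a=0, b=0, c=0, d=1, e=0: formula gives 1, g = 1 ✓
  a=0, b=0, c=0, d=1, e=1: formula gives 1, g = 1 ✓
  …and likewise for the remaining 28 rows.
Every row agrees, so the formula is equivalent.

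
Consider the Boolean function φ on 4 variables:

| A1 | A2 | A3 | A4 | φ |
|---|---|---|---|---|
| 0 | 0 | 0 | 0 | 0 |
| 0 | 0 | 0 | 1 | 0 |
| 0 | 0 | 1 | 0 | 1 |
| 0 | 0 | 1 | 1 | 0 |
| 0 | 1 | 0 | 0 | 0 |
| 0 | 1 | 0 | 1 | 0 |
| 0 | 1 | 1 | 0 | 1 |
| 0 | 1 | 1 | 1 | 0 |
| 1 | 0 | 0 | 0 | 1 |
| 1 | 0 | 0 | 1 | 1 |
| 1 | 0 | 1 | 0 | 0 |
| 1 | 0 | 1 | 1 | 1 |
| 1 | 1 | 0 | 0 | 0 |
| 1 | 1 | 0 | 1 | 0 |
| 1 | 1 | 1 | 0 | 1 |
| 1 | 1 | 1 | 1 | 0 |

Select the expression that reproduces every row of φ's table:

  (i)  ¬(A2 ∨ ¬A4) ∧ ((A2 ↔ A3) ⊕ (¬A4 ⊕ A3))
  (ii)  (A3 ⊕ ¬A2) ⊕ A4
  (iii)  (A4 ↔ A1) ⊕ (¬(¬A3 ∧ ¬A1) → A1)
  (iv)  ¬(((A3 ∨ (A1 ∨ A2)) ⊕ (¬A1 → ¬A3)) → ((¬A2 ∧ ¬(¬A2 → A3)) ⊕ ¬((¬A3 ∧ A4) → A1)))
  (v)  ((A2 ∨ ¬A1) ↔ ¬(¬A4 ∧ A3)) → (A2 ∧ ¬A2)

(i) disagrees with φ on (0,0,0,1) (formula → 1, table → 0); rule it out.
(ii) disagrees with φ on (0,0,0,0) (formula → 1, table → 0); rule it out.
(iii) disagrees with φ on (0,0,0,1) (formula → 1, table → 0); rule it out.
(iv) disagrees with φ on (0,0,0,1) (formula → 1, table → 0); rule it out.
(v) is the remaining candidate, and it agrees with φ on all 16 inputs.

v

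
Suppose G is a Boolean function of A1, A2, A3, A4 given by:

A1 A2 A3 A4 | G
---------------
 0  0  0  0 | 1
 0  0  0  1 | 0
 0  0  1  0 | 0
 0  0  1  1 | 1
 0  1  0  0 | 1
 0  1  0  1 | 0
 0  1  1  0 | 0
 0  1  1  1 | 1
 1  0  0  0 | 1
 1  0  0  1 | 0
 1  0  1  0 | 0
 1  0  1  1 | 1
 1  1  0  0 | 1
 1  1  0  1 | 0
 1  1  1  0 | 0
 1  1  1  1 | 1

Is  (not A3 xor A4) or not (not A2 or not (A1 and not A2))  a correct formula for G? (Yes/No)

Yes

Test each input against both G and the formula:
  A1=0, A2=0, A3=0, A4=0: formula gives 1, G = 1 ✓
  A1=0, A2=0, A3=0, A4=1: formula gives 0, G = 0 ✓
  A1=0, A2=0, A3=1, A4=0: formula gives 0, G = 0 ✓
  A1=0, A2=0, A3=1, A4=1: formula gives 1, G = 1 ✓
  …and likewise for the remaining 12 rows.
No disagreement on any input; they are logically equivalent.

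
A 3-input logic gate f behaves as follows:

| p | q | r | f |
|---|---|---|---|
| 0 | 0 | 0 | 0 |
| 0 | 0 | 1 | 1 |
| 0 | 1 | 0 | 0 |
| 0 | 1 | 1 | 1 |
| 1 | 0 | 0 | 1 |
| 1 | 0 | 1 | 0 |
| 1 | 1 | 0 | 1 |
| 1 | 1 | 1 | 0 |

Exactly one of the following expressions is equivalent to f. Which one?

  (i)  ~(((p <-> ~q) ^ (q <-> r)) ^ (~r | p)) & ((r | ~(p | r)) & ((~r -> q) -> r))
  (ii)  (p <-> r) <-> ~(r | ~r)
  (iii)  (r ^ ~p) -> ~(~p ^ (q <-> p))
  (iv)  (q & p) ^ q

ii

(i) fails at (0,0,0): the formula yields 1, f is 0.
(iii) fails at (0,0,0): the formula yields 1, f is 0.
(iv) fails at (0,0,1): the formula yields 0, f is 1.
Only (ii) survives; checking it on all 8 rows confirms it matches f.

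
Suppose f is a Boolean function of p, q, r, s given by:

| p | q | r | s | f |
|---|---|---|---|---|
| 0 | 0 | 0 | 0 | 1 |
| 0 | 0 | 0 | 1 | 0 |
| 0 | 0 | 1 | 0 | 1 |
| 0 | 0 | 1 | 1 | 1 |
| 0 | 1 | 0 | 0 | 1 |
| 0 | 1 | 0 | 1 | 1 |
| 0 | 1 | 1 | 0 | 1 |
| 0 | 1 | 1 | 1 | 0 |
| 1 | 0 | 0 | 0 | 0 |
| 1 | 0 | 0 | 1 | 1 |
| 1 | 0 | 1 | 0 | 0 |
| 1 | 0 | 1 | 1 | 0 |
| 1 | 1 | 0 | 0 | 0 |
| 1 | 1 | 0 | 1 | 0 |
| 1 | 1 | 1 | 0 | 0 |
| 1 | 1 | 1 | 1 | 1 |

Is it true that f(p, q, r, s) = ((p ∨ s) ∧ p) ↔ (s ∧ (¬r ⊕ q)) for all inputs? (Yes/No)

Yes

Check the formula against f row by row:
  p=0, q=0, r=0, s=0: formula gives 1, f = 1 ✓
  p=0, q=0, r=0, s=1: formula gives 0, f = 0 ✓
  p=0, q=0, r=1, s=0: formula gives 1, f = 1 ✓
  p=0, q=0, r=1, s=1: formula gives 1, f = 1 ✓
  … (the remaining 12 rows also agree.)
No disagreement on any input; they are logically equivalent.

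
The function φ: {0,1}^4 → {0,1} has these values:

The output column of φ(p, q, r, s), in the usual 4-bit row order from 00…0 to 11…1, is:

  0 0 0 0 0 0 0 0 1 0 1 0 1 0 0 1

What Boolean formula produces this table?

φ=1 on 4 inputs: (1,0,0,0), (1,0,1,0), (1,1,0,0), (1,1,1,1). Reading each as a conjunction of literals (p·¬q·¬r·¬s, p·¬q·r·¬s, p·q·¬r·¬s, p·q·r·s) and taking the OR gives the canonical DNF.

φ(p, q, r, s) = (((((p & ~q) & ~r) & ~s) | (((p & ~q) & r) & ~s)) | (((p & q) & ~r) & ~s)) | (((p & q) & r) & s)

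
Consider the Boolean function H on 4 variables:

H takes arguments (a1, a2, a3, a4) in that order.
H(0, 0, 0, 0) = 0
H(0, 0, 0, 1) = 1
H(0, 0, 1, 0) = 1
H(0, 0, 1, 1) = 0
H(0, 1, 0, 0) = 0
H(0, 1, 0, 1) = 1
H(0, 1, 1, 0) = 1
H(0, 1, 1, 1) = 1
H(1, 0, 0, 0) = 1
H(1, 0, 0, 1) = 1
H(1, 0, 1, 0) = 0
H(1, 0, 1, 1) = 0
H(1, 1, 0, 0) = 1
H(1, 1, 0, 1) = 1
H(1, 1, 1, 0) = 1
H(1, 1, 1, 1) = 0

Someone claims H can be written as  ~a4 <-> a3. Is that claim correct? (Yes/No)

No

Evaluate ~a4 <-> a3 on each row and compare to H:
  a1=0, a2=0, a3=0, a4=0: formula gives 0, H = 0 ✓
  a1=0, a2=0, a3=0, a4=1: formula gives 1, H = 1 ✓
  a1=0, a2=0, a3=1, a4=0: formula gives 1, H = 1 ✓
  a1=0, a2=0, a3=1, a4=1: formula gives 0, H = 0 ✓
  …
  a1=0, a2=1, a3=1, a4=1: formula gives 0, but H = 1 ✗
A single disagreement suffices: at (0,1,1,1) they differ, so the formula does not compute H.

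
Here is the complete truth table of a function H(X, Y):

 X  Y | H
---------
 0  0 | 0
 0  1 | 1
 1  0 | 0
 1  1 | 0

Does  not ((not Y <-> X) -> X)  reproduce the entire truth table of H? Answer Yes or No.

Evaluate not ((not Y <-> X) -> X) on each row and compare to H:
  X=0, Y=0: formula gives 0, H = 0 ✓
  X=0, Y=1: formula gives 1, H = 1 ✓
  X=1, Y=0: formula gives 0, H = 0 ✓
  X=1, Y=1: formula gives 0, H = 0 ✓
All 4 rows match — the expression computes H exactly.

Yes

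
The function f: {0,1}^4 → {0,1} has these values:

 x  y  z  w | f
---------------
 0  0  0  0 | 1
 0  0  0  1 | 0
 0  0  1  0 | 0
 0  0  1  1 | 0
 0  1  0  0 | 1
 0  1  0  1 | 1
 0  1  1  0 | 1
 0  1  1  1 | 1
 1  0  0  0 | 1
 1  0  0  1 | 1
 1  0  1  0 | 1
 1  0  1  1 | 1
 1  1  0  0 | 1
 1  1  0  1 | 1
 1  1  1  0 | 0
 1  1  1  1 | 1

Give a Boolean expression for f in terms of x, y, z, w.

f(x, y, z, w) = ((((((x' · y') · z') · w) + (((x' · y') · z) · w')) + (((x' · y') · z) · w)) + (((x · y) · z) · w'))'

f is 0 on only 4 rows — (0,0,0,1), (0,0,1,0), (0,0,1,1), (1,1,1,0). Writing each as a minterm (¬x·¬y·¬z·w, ¬x·¬y·z·¬w, ¬x·¬y·z·w, x·y·z·¬w) and OR-ing them characterizes exactly where f=0, so f is the negation of that disjunction.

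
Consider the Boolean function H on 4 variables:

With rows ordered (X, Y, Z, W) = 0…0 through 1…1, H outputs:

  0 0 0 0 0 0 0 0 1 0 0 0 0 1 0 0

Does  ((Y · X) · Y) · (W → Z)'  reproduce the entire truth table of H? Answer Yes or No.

Evaluate ((Y · X) · Y) · (W → Z)' on each row and compare to H:
  X=0, Y=0, Z=0, W=0: formula gives 0, H = 0 ✓
  X=0, Y=0, Z=0, W=1: formula gives 0, H = 0 ✓
  X=0, Y=0, Z=1, W=0: formula gives 0, H = 0 ✓
  X=0, Y=0, Z=1, W=1: formula gives 0, H = 0 ✓
  …
  X=1, Y=0, Z=0, W=0: formula gives 0, but H = 1 ✗
Row (1,0,0,0) is a counterexample, so the formula is not equivalent to H.

No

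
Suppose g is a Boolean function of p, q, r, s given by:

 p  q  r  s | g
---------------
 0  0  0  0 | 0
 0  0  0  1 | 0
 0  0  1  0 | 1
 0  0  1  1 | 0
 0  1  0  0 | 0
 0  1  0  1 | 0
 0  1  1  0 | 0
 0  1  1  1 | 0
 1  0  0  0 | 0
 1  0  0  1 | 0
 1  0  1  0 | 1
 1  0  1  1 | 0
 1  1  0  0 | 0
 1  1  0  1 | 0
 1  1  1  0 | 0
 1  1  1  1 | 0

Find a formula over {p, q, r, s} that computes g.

The 1-rows are (0,0,1,0), (1,0,1,0). Each contributes one minterm — ¬p·¬q·r·¬s; p·¬q·r·¬s — and their disjunction is a sum-of-products form of g.

g(p, q, r, s) = (((¬p ∧ ¬q) ∧ r) ∧ ¬s) ∨ (((p ∧ ¬q) ∧ r) ∧ ¬s)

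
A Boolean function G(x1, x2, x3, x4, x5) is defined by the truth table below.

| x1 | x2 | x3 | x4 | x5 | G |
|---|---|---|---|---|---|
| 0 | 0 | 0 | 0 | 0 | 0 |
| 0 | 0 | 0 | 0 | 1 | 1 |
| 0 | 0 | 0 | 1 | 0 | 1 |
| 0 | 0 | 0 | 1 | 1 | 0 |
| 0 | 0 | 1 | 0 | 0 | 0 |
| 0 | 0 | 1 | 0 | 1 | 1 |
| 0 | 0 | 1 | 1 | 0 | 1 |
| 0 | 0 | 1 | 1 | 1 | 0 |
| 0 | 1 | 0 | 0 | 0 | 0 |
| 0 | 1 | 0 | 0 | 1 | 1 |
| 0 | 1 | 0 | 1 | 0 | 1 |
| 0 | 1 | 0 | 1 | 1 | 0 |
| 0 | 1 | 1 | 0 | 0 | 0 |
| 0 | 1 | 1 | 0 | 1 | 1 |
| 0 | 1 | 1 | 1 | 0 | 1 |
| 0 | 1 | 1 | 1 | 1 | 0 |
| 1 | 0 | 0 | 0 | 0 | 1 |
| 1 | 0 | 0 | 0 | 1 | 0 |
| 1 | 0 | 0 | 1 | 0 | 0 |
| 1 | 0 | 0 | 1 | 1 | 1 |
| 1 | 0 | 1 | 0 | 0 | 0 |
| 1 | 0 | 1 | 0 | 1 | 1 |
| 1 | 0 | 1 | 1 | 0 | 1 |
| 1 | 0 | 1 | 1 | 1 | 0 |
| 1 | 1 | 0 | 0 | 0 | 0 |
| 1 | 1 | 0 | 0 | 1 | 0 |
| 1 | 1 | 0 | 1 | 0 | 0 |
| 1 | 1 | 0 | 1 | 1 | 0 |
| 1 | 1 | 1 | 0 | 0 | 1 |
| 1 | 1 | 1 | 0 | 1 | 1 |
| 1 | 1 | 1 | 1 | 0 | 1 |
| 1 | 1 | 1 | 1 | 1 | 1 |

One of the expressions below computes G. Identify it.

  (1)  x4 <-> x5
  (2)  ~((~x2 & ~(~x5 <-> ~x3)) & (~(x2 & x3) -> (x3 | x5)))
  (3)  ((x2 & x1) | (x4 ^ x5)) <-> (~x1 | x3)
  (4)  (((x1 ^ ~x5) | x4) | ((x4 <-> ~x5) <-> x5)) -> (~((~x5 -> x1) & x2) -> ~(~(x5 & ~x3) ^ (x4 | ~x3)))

3

(1): at (0,0,0,0,0) it gives 1, but G = 0 — eliminated.
(2): at (0,0,0,0,0) it gives 1, but G = 0 — eliminated.
(4): at (0,0,0,0,0) it gives 1, but G = 0 — eliminated.
(3) is the remaining candidate, and it agrees with G on all 32 inputs.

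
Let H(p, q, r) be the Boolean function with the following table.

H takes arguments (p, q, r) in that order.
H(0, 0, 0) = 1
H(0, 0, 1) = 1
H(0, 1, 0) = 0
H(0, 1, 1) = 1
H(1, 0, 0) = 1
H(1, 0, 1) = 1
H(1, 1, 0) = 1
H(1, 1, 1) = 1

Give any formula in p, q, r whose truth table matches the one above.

H(p, q, r) = not ((not p and q) and not r)

H is 0 on exactly one input, (0,1,0), whose minterm is ¬p·q·¬r. So H is the negation of that single conjunction.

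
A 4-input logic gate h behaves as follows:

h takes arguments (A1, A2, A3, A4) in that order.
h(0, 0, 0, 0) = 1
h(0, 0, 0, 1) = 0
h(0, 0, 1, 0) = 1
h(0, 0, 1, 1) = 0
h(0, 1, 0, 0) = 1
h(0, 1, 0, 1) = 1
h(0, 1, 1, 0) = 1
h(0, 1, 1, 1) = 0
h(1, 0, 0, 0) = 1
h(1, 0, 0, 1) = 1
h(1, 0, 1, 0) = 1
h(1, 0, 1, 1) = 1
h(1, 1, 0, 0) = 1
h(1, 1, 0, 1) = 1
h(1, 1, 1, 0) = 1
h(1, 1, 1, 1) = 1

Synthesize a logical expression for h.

There are just 3 zero rows: (0,0,0,1), (0,0,1,1), (0,1,1,1). Their minterms are ¬A1·¬A2·¬A3·A4, ¬A1·¬A2·A3·A4, ¬A1·A2·A3·A4; the OR of those covers precisely the 0-outputs, and negating it yields h.

h(A1, A2, A3, A4) = NOT (((((NOT A1 AND NOT A2) AND NOT A3) AND A4) OR (((NOT A1 AND NOT A2) AND A3) AND A4)) OR (((NOT A1 AND A2) AND A3) AND A4))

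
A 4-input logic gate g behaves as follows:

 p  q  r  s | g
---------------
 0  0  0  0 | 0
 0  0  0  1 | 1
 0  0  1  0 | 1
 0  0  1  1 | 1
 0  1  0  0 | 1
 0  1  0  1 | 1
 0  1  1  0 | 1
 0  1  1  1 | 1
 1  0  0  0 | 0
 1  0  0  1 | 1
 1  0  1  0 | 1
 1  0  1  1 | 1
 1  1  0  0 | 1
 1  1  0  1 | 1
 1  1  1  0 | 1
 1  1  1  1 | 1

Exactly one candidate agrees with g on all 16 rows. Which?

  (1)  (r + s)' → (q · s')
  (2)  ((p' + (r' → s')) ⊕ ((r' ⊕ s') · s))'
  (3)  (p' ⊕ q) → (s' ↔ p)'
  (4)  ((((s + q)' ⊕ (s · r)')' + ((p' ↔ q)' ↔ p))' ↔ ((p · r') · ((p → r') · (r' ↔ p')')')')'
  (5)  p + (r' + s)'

(2) disagrees with g on (0,0,1,0) (formula → 0, table → 1); rule it out.
(3) disagrees with g on (0,0,0,0) (formula → 1, table → 0); rule it out.
(4) disagrees with g on (0,0,0,0) (formula → 1, table → 0); rule it out.
(5) disagrees with g on (0,0,0,1) (formula → 0, table → 1); rule it out.
That leaves (1). Evaluating it on every row reproduces the table of g exactly.

1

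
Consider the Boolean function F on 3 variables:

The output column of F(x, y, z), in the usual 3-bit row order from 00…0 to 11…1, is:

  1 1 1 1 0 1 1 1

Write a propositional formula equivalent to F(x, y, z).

F is 0 on exactly one input, (1,0,0), whose minterm is x·¬y·¬z. So F is the negation of that single conjunction.

F(x, y, z) = NOT ((x AND NOT y) AND NOT z)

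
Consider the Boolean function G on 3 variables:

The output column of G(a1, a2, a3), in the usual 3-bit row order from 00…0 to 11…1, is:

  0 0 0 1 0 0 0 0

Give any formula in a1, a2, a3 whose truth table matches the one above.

G(a1, a2, a3) = (NOT a1 AND a2) AND a3

Only row (0,1,1) gives 1. That row's minterm ¬a1·a2·a3 is G directly.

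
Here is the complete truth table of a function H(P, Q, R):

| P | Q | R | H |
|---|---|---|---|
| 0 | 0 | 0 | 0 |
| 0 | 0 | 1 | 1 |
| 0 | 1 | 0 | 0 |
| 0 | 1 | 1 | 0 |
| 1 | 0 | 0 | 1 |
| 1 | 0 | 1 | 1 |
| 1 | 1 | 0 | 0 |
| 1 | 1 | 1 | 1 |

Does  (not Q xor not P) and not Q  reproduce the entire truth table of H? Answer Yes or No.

Evaluate (not Q xor not P) and not Q on each row and compare to H:
  P=0, Q=0, R=0: formula gives 0, H = 0 ✓
  P=0, Q=0, R=1: formula gives 0, but H = 1 ✗
Row (0,0,1) is a counterexample, so the formula is not equivalent to H.

No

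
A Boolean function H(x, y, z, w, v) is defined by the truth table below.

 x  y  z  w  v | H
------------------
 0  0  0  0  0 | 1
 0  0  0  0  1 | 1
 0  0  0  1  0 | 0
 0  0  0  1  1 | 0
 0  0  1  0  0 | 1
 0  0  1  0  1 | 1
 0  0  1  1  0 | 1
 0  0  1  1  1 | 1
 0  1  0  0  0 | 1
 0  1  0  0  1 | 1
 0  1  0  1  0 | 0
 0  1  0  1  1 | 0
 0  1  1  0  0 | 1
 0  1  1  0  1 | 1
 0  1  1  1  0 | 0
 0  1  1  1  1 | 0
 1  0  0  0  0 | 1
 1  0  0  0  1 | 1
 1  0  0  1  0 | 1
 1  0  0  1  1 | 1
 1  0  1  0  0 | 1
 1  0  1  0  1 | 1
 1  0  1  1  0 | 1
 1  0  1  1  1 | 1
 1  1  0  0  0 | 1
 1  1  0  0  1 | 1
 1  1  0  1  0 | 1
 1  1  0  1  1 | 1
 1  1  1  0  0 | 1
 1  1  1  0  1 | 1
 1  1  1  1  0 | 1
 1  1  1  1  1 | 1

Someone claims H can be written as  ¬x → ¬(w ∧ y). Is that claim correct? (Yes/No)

Evaluate ¬x → ¬(w ∧ y) on each row and compare to H:
  x=0, y=0, z=0, w=0, v=0: formula gives 1, H = 1 ✓
  x=0, y=0, z=0, w=0, v=1: formula gives 1, H = 1 ✓
  x=0, y=0, z=0, w=1, v=0: formula gives 1, but H = 0 ✗
Row (0,0,0,1,0) is a counterexample, so the formula is not equivalent to H.

No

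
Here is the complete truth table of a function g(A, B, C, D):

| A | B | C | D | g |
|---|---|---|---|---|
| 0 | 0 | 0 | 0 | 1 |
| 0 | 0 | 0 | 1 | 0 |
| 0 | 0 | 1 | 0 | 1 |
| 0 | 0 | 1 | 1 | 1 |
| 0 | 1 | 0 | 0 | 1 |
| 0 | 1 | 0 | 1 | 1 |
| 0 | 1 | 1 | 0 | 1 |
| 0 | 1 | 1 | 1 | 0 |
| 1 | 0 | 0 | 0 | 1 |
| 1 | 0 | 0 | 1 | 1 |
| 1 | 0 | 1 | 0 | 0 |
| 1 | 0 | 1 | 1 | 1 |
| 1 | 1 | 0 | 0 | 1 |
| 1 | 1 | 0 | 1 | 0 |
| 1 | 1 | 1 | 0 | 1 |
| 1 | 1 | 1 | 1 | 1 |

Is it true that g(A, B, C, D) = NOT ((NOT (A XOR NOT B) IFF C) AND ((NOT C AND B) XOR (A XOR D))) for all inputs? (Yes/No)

Yes

Evaluate NOT ((NOT (A XOR NOT B) IFF C) AND ((NOT C AND B) XOR (A XOR D))) on each row and compare to g:
  A=0, B=0, C=0, D=0: formula gives 1, g = 1 ✓
  A=0, B=0, C=0, D=1: formula gives 0, g = 0 ✓
  A=0, B=0, C=1, D=0: formula gives 1, g = 1 ✓
  A=0, B=0, C=1, D=1: formula gives 1, g = 1 ✓
  …and likewise for the remaining 12 rows.
Every row agrees, so the formula is equivalent.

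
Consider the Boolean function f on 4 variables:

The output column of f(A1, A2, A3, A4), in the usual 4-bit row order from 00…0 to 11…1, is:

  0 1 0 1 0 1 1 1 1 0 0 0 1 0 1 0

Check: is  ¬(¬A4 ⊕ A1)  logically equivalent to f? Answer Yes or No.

No

Test each input against both f and the formula:
  A1=0, A2=0, A3=0, A4=0: formula gives 0, f = 0 ✓
  A1=0, A2=0, A3=0, A4=1: formula gives 1, f = 1 ✓
  A1=0, A2=0, A3=1, A4=0: formula gives 0, f = 0 ✓
  A1=0, A2=0, A3=1, A4=1: formula gives 1, f = 1 ✓
  …
  A1=0, A2=1, A3=1, A4=0: formula gives 0, but f = 1 ✗
A single disagreement suffices: at (0,1,1,0) they differ, so the formula does not compute f.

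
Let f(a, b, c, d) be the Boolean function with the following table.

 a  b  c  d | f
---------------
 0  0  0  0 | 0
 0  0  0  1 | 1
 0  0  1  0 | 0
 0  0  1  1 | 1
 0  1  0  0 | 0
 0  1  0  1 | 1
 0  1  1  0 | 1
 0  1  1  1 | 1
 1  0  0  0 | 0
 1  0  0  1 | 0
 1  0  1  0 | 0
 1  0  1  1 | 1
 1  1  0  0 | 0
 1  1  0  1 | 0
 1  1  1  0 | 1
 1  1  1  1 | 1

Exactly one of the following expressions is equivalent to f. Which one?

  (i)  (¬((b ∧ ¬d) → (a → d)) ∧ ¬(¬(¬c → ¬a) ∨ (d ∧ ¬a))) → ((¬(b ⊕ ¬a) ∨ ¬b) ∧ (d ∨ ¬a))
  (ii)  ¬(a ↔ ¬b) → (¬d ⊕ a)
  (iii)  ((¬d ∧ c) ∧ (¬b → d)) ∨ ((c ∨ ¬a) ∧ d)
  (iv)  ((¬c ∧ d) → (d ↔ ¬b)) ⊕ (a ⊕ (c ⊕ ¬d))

iii

(i): at (0,0,0,0) it gives 1, but f = 0 — eliminated.
(ii): at (0,0,0,0) it gives 1, but f = 0 — eliminated.
(iv): at (0,0,1,0) it gives 1, but f = 0 — eliminated.
(iii) is the remaining candidate, and it agrees with f on all 16 inputs.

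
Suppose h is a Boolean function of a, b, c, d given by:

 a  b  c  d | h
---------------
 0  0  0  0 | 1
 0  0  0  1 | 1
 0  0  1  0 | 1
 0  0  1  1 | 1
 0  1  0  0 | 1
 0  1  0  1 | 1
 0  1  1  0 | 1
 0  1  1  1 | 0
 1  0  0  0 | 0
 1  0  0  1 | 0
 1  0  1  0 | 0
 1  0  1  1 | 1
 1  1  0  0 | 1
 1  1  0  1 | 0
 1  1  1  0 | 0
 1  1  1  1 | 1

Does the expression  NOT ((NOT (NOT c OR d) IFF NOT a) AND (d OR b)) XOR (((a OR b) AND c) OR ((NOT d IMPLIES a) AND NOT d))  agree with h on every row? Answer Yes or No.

Test each input against both h and the formula:
  a=0, b=0, c=0, d=0: formula gives 1, h = 1 ✓
  a=0, b=0, c=0, d=1: formula gives 1, h = 1 ✓
  a=0, b=0, c=1, d=0: formula gives 1, h = 1 ✓
  a=0, b=0, c=1, d=1: formula gives 1, h = 1 ✓
  …and likewise for the remaining 12 rows.
All 16 rows match — the expression computes h exactly.

Yes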